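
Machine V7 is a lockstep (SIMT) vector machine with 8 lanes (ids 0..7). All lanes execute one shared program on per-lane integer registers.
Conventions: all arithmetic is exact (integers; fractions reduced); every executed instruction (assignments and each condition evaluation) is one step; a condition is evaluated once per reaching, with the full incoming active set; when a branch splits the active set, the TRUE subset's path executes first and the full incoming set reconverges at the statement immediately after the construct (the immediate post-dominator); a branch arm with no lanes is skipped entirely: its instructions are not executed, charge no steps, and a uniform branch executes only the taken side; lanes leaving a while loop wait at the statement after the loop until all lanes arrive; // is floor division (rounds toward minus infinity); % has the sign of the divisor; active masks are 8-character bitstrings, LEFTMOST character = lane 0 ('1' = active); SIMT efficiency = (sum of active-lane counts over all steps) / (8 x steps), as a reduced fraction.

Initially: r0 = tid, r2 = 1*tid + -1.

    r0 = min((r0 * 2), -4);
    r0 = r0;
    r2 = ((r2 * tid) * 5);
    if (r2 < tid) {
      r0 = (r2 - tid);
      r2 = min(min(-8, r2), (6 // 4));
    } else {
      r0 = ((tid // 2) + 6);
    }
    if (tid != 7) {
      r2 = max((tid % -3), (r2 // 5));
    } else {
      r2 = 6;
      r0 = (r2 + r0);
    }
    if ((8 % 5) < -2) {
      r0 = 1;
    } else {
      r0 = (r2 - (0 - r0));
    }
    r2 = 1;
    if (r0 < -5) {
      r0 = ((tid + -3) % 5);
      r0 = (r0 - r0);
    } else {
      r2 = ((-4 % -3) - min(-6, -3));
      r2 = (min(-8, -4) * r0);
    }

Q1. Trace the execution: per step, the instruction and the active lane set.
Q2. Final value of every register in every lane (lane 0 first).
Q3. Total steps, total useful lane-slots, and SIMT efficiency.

step 0: r0 <- min((r0 * 2), -4)      11111111
step 1: r0 <- r0                     11111111
step 2: r2 <- ((r2 * tid) * 5)       11111111
step 3: eval (r2 < tid)              11111111
step 4: r0 <- (r2 - tid)             01000000
step 5: r2 <- min(min(-8, r2), (6 // 4)) 01000000
step 6: r0 <- ((tid // 2) + 6)       10111111
step 7: eval (tid != 7)              11111111
step 8: r2 <- max((tid % -3), (r2 // 5)) 11111110
step 9: r2 <- 6                      00000001
step 10: r0 <- (r2 + r0)              00000001
step 11: eval ((8 % 5) < -2)          11111111
step 12: r0 <- (r2 - (0 - r0))        11111111
step 13: r2 <- 1                      11111111
step 14: eval (r0 < -5)               11111111
step 15: r2 <- ((-4 % -3) - min(-6, -3)) 11111111
step 16: r2 <- (min(-8, -4) * r0)     11111111

Answer: 17 steps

r0: 6,-3,9,13,20,28,39,21
r2: -48,24,-72,-104,-160,-224,-312,-168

steps = 17; useful = 106; efficiency = 106/136 = 53/68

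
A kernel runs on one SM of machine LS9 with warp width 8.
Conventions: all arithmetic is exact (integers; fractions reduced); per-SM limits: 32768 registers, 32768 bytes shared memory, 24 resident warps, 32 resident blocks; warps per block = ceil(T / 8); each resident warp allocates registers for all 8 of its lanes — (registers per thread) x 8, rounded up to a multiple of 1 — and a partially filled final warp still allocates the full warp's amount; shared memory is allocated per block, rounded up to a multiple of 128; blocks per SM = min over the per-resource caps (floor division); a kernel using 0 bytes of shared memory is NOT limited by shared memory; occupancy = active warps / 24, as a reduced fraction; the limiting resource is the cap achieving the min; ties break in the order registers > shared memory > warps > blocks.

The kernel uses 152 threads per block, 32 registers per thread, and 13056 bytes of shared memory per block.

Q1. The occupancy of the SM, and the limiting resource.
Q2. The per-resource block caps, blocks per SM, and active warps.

Answer: occupancy 19/24, limited by warps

registers: 6 blocks
shared memory: 2 blocks
warps: 1 block
blocks: 32 blocks

Answer: 1 block, 19 active warps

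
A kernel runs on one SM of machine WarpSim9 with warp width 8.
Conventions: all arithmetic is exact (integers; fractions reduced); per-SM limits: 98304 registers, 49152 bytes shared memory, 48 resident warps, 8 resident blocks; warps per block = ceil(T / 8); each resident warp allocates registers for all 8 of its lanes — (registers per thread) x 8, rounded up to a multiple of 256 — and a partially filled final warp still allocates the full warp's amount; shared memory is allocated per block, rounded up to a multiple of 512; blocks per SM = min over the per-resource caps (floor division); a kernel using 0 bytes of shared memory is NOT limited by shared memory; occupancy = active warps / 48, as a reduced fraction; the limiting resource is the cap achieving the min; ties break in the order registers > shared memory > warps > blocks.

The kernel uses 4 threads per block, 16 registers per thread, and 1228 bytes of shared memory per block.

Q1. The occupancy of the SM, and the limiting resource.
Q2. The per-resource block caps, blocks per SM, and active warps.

Answer: occupancy 1/6, limited by blocks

registers: 384 blocks
shared memory: 32 blocks
warps: 48 blocks
blocks: 8 blocks

Answer: 8 blocks, 8 active warps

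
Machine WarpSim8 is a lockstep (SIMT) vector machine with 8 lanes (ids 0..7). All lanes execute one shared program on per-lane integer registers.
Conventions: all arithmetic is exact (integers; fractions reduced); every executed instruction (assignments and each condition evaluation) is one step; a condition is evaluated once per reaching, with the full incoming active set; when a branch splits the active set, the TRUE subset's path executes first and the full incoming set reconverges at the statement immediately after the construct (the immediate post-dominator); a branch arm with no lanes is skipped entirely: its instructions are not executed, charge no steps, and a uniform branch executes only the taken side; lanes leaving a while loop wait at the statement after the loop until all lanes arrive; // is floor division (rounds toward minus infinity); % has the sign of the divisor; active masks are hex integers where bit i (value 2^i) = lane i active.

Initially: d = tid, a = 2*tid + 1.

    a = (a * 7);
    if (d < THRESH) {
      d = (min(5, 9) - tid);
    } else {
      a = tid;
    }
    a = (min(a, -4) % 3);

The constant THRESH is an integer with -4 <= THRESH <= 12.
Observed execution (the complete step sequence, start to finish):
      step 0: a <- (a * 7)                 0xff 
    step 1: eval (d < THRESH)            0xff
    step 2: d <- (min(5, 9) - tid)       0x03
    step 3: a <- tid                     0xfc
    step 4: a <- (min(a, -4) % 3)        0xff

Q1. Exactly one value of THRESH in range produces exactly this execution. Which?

Answer: THRESH = 2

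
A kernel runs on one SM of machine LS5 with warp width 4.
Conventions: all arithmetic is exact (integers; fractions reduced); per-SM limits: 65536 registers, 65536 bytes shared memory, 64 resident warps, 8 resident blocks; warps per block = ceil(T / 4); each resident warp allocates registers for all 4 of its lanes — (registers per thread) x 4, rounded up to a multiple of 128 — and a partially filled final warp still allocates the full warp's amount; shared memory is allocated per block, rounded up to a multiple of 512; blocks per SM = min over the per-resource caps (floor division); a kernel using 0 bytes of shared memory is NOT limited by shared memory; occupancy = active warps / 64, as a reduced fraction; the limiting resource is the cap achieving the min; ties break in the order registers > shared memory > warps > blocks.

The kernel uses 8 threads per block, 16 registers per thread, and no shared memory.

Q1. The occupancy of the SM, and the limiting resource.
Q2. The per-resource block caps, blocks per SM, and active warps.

Answer: occupancy 1/4, limited by blocks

registers: 256 blocks
shared memory: no limit (kernel uses none)
warps: 32 blocks
blocks: 8 blocks

Answer: 8 blocks, 16 active warps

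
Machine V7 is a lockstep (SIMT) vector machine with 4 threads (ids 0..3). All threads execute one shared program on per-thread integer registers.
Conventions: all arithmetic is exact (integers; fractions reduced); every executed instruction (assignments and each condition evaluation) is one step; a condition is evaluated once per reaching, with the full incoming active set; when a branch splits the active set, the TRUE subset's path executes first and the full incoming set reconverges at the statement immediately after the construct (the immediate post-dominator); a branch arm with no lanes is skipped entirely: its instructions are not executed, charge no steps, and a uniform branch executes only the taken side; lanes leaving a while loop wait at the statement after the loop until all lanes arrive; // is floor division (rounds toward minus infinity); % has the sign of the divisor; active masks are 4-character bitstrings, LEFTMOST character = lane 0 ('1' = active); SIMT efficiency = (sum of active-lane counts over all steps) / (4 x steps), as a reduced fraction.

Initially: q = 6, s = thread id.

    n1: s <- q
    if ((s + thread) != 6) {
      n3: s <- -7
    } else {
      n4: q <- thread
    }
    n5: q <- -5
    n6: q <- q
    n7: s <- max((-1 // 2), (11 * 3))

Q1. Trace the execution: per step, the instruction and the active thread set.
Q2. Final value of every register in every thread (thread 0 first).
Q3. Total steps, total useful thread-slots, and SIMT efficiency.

step 0: s <- q                       1111
step 1: eval ((s + thread) != 6)     1111
step 2: s <- -7                      0111
step 3: q <- thread                  1000
step 4: q <- -5                      1111
step 5: q <- q                       1111
step 6: s <- max((-1 // 2), (11 * 3)) 1111

Answer: 7 steps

q: -5,-5,-5,-5
s: 33,33,33,33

steps = 7; useful = 24; efficiency = 24/28 = 6/7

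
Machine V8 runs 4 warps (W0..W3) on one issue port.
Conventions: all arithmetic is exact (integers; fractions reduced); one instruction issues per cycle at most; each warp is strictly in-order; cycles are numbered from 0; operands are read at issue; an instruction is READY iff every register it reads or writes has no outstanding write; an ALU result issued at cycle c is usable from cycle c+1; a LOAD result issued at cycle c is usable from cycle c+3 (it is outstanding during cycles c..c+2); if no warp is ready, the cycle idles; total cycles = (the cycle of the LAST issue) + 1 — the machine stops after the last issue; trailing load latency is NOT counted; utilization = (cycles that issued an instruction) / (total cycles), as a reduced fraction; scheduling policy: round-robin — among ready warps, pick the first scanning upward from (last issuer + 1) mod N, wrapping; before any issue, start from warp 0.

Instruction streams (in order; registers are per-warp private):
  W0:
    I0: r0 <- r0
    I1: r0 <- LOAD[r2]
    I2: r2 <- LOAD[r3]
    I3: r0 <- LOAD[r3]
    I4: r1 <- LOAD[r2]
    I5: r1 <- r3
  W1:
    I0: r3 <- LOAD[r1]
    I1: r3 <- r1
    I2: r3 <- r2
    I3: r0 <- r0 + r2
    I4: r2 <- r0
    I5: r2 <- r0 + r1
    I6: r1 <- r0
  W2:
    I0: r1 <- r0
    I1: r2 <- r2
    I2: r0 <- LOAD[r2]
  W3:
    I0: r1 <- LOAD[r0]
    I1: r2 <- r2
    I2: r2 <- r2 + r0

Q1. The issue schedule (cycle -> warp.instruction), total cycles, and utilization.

cycle 0: W0.I0
cycle 1: W1.I0
cycle 2: W2.I0
cycle 3: W3.I0
cycle 4: W0.I1
cycle 5: W1.I1
cycle 6: W2.I1
cycle 7: W3.I1
cycle 8: W0.I2
cycle 9: W1.I2
cycle 10: W2.I2
cycle 11: W3.I2
cycle 12: W0.I3
cycle 13: W1.I3
cycle 14: W0.I4
cycle 15: W1.I4
cycle 16: W1.I5
cycle 17: W0.I5
cycle 18: W1.I6

Answer: 19 cycles, utilization 1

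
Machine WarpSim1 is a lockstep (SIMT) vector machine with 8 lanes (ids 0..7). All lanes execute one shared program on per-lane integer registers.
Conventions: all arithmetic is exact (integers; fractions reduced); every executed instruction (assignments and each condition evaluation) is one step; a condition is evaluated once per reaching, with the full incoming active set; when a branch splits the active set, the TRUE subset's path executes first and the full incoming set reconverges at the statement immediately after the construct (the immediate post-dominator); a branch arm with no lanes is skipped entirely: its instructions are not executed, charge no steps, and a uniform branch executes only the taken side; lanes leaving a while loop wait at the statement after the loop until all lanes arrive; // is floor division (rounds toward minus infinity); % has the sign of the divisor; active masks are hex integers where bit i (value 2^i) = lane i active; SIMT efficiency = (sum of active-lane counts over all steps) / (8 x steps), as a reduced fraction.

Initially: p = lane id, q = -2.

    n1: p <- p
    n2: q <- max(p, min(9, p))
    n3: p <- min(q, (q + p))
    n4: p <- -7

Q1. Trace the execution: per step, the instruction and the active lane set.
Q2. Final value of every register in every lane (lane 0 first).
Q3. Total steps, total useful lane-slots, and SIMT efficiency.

step 0: p <- p                       0xff
step 1: q <- max(p, min(9, p))       0xff
step 2: p <- min(q, (q + p))         0xff
step 3: p <- -7                      0xff

Answer: 4 steps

p: -7,-7,-7,-7,-7,-7,-7,-7
q: 0,1,2,3,4,5,6,7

steps = 4; useful = 32; efficiency = 32/32 = 1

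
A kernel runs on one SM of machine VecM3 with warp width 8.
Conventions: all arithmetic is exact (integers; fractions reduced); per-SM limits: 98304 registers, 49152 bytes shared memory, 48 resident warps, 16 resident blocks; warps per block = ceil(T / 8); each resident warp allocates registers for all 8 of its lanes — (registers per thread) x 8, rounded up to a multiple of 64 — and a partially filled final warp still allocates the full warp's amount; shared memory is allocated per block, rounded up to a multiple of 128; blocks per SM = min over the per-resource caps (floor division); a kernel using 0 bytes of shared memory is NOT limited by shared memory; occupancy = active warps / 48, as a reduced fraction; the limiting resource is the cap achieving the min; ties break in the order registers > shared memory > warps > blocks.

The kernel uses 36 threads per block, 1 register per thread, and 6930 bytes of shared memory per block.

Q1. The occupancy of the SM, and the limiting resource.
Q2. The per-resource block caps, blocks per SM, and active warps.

Answer: occupancy 5/8, limited by shared memory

registers: 307 blocks
shared memory: 6 blocks
warps: 9 blocks
blocks: 16 blocks

Answer: 6 blocks, 30 active warps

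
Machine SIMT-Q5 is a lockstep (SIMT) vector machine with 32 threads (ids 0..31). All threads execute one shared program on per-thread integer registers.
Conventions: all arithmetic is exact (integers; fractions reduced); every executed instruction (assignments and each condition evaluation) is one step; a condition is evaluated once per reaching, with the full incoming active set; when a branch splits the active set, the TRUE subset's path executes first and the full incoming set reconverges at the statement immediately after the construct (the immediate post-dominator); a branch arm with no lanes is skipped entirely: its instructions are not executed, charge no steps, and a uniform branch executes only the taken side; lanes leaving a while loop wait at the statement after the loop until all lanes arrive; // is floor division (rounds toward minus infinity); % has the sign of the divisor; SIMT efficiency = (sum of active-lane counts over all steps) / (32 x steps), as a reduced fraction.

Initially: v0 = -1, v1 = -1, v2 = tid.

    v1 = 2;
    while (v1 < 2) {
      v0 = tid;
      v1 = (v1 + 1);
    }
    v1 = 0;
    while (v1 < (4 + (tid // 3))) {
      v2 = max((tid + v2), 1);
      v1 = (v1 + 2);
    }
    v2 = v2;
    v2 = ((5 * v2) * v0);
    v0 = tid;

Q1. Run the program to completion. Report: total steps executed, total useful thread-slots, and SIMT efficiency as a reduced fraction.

Answer: 28 steps, 671 useful, 671/896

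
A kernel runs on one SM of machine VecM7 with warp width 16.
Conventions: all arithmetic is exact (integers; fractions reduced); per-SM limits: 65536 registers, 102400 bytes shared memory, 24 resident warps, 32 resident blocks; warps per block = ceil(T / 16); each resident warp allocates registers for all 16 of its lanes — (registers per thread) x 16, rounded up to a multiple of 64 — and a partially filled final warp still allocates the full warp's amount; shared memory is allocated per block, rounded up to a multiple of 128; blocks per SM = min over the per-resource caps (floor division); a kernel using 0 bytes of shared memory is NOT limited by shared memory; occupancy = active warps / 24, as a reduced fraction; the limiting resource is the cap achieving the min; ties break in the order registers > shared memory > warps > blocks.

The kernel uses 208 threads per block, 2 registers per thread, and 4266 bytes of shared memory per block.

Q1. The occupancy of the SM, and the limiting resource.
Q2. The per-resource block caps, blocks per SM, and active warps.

Answer: occupancy 13/24, limited by warps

registers: 78 blocks
shared memory: 23 blocks
warps: 1 block
blocks: 32 blocks

Answer: 1 block, 13 active warps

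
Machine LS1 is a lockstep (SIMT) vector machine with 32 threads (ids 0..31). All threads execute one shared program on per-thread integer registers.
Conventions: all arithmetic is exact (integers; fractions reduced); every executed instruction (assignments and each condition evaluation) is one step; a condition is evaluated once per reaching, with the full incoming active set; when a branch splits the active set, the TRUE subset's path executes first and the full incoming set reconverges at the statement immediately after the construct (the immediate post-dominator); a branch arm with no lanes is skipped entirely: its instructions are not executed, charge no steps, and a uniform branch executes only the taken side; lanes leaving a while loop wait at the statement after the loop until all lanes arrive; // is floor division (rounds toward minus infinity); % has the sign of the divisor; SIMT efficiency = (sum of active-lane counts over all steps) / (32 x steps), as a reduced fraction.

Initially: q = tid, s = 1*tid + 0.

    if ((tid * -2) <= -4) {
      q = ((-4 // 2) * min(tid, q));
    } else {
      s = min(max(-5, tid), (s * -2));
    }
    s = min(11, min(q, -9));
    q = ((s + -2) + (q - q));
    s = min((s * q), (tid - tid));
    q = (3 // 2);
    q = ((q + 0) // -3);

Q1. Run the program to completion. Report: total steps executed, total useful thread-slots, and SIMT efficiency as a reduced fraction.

Answer: 8 steps, 224 useful, 7/8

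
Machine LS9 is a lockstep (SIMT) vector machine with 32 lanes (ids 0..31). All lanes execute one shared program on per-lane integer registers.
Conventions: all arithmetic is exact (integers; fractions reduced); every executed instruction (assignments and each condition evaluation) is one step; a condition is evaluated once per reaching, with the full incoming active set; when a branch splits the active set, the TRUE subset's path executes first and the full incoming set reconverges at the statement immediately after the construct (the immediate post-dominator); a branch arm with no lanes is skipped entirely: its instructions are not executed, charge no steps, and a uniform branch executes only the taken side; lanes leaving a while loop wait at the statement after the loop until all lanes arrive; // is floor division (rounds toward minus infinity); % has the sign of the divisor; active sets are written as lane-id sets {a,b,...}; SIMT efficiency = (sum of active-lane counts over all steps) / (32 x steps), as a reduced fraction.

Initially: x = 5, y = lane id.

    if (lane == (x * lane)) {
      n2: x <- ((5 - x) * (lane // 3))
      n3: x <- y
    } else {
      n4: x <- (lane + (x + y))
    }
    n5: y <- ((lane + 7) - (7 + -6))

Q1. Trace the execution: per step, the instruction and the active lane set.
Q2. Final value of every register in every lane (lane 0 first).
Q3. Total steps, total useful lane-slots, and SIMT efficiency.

step 0: eval (lane == (x * lane))    {0,1,2,3,4,5,6,7,8,9,10,11,12,13,14,15,16,17,18,19,20,21,22,23,24,25,26,27,28,29,30,31}
step 1: x <- ((5 - x) * (lane // 3)) {0}
step 2: x <- y                       {0}
step 3: x <- (lane + (x + y))        {1,2,3,4,5,6,7,8,9,10,11,12,13,14,15,16,17,18,19,20,21,22,23,24,25,26,27,28,29,30,31}
step 4: y <- ((lane + 7) - (7 + -6)) {0,1,2,3,4,5,6,7,8,9,10,11,12,13,14,15,16,17,18,19,20,21,22,23,24,25,26,27,28,29,30,31}

Answer: 5 steps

x: 0,7,9,11,13,15,17,19,21,23,25,27,29,31,33,35,37,39,41,43,45,47,49,51,53,55,57,59,61,63,65,67
y: 6,7,8,9,10,11,12,13,14,15,16,17,18,19,20,21,22,23,24,25,26,27,28,29,30,31,32,33,34,35,36,37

steps = 5; useful = 97; efficiency = 97/160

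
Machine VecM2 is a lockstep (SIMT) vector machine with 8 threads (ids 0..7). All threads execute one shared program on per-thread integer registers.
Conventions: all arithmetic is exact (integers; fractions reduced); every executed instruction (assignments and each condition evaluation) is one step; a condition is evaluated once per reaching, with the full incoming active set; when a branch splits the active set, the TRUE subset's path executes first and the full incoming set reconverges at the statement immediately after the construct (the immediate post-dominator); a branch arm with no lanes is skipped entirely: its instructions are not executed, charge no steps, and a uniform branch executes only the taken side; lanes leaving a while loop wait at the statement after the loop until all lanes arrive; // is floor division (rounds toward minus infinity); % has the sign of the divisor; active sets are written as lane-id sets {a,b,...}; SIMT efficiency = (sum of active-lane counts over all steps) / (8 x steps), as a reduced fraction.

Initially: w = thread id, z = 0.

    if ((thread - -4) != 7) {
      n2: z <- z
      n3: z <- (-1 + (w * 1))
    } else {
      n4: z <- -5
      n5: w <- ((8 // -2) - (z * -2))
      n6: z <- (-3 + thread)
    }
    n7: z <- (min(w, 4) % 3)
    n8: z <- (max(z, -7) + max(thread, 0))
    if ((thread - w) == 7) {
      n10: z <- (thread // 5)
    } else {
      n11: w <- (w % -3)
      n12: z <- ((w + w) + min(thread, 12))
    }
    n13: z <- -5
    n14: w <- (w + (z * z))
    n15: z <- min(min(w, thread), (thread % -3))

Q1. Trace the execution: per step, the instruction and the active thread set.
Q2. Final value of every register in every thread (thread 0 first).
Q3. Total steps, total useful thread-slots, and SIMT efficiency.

step 0: eval ((thread - -4) != 7)    {0,1,2,3,4,5,6,7}
step 1: z <- z                       {0,1,2,4,5,6,7}
step 2: z <- (-1 + (w * 1))          {0,1,2,4,5,6,7}
step 3: z <- -5                      {3}
step 4: w <- ((8 // -2) - (z * -2))  {3}
step 5: z <- (-3 + thread)           {3}
step 6: z <- (min(w, 4) % 3)         {0,1,2,3,4,5,6,7}
step 7: z <- (max(z, -7) + max(thread, 0)) {0,1,2,3,4,5,6,7}
step 8: eval ((thread - w) == 7)     {0,1,2,3,4,5,6,7}
step 9: w <- (w % -3)                {0,1,2,3,4,5,6,7}
step 10: z <- ((w + w) + min(thread, 12)) {0,1,2,3,4,5,6,7}
step 11: z <- -5                      {0,1,2,3,4,5,6,7}
step 12: w <- (w + (z * z))           {0,1,2,3,4,5,6,7}
step 13: z <- min(min(w, thread), (thread % -3)) {0,1,2,3,4,5,6,7}

Answer: 14 steps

w: 25,23,24,23,23,24,25,23
z: 0,-2,-1,0,-2,-1,0,-2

steps = 14; useful = 89; efficiency = 89/112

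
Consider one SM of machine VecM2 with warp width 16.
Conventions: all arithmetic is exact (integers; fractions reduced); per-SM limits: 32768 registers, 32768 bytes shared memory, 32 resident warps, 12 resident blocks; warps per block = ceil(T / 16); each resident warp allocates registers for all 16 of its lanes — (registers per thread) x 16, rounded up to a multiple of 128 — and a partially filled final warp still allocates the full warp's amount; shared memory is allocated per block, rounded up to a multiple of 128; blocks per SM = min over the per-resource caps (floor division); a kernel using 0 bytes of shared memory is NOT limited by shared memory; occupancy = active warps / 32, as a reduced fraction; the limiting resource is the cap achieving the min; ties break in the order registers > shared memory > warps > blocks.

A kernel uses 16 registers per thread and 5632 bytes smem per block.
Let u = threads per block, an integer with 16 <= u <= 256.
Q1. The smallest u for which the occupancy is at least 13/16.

Answer: u = 81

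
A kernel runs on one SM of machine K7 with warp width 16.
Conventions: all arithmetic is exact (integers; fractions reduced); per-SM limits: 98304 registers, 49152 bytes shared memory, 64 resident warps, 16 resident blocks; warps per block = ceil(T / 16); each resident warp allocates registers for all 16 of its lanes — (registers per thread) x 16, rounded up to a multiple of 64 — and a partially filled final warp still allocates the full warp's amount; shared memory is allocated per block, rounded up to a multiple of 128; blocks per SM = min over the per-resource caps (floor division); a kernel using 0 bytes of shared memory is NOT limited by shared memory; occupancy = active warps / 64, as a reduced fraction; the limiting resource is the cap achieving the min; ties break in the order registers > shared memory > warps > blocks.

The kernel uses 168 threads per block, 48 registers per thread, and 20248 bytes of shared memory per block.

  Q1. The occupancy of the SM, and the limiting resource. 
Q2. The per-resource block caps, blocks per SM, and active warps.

Answer: occupancy 11/32, limited by shared memory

registers: 11 blocks
shared memory: 2 blocks
warps: 5 blocks
blocks: 16 blocks

Answer: 2 blocks, 22 active warps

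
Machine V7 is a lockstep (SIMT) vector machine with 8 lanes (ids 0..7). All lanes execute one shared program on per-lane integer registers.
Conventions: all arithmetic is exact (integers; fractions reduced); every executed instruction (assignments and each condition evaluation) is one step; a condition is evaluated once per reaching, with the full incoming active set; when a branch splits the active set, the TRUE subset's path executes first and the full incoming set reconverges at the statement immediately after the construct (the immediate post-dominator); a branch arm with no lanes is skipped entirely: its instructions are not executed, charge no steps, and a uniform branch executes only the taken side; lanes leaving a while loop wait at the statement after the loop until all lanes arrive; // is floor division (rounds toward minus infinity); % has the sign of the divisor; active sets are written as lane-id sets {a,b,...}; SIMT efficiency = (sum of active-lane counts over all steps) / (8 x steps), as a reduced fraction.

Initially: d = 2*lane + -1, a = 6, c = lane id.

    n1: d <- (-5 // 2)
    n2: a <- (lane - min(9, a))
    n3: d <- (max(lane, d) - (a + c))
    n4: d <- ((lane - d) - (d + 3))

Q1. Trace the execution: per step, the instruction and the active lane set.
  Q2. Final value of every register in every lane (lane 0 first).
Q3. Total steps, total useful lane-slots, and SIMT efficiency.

step 0: d <- (-5 // 2)               {0,1,2,3,4,5,6,7}
step 1: a <- (lane - min(9, a))      {0,1,2,3,4,5,6,7}
step 2: d <- (max(lane, d) - (a + c)) {0,1,2,3,4,5,6,7}
step 3: d <- ((lane - d) - (d + 3))  {0,1,2,3,4,5,6,7}

Answer: 4 steps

d: -15,-12,-9,-6,-3,0,3,6
a: -6,-5,-4,-3,-2,-1,0,1
c: 0,1,2,3,4,5,6,7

steps = 4; useful = 32; efficiency = 32/32 = 1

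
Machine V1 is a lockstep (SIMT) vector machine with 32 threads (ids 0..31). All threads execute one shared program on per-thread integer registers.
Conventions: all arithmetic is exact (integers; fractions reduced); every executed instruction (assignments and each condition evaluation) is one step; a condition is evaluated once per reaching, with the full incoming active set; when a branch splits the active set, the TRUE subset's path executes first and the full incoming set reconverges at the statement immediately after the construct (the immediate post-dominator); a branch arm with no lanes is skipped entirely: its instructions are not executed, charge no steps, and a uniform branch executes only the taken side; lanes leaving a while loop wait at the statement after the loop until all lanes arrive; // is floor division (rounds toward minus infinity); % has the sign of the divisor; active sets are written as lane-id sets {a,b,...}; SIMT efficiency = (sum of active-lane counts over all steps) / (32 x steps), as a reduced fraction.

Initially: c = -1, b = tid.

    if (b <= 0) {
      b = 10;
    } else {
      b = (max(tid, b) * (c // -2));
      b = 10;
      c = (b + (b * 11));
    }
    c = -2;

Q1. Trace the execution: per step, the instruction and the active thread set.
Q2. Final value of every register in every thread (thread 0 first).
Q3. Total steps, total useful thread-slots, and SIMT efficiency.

step 0: eval (b <= 0)                {0,1,2,3,4,5,6,7,8,9,10,11,12,13,14,15,16,17,18,19,20,21,22,23,24,25,26,27,28,29,30,31}
step 1: b <- 10                      {0}
step 2: b <- (max(tid, b) * (c // -2)) {1,2,3,4,5,6,7,8,9,10,11,12,13,14,15,16,17,18,19,20,21,22,23,24,25,26,27,28,29,30,31}
step 3: b <- 10                      {1,2,3,4,5,6,7,8,9,10,11,12,13,14,15,16,17,18,19,20,21,22,23,24,25,26,27,28,29,30,31}
step 4: c <- (b + (b * 11))          {1,2,3,4,5,6,7,8,9,10,11,12,13,14,15,16,17,18,19,20,21,22,23,24,25,26,27,28,29,30,31}
step 5: c <- -2                      {0,1,2,3,4,5,6,7,8,9,10,11,12,13,14,15,16,17,18,19,20,21,22,23,24,25,26,27,28,29,30,31}

Answer: 6 steps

c: -2,-2,-2,-2,-2,-2,-2,-2,-2,-2,-2,-2,-2,-2,-2,-2,-2,-2,-2,-2,-2,-2,-2,-2,-2,-2,-2,-2,-2,-2,-2,-2
b: 10,10,10,10,10,10,10,10,10,10,10,10,10,10,10,10,10,10,10,10,10,10,10,10,10,10,10,10,10,10,10,10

steps = 6; useful = 158; efficiency = 158/192 = 79/96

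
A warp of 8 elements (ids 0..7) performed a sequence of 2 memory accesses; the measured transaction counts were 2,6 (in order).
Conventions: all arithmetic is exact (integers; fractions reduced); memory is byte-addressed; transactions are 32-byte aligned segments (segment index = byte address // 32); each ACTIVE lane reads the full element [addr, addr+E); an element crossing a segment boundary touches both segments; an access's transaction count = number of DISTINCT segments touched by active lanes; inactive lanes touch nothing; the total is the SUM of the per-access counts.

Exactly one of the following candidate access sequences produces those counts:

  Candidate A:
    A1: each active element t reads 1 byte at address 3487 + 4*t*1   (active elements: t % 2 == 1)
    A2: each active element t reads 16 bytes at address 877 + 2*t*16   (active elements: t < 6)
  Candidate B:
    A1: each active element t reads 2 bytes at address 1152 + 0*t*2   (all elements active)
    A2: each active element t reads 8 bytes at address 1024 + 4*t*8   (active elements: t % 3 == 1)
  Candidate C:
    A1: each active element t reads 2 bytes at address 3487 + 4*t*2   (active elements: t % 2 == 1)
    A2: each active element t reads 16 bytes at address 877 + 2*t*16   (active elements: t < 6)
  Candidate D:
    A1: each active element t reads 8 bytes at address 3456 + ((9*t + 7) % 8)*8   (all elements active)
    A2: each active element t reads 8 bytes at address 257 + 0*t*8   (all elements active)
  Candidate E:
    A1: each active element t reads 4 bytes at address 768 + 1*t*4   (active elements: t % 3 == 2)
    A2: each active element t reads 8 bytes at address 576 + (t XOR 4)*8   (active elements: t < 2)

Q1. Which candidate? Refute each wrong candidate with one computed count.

A: A1 gives 1 transaction, not 2
B: A1 gives 1 transaction, not 2
D: A2 gives 1 transaction, not 6
E: A1 gives 1 transaction, not 2
C: all counts match (2,6)

Answer: C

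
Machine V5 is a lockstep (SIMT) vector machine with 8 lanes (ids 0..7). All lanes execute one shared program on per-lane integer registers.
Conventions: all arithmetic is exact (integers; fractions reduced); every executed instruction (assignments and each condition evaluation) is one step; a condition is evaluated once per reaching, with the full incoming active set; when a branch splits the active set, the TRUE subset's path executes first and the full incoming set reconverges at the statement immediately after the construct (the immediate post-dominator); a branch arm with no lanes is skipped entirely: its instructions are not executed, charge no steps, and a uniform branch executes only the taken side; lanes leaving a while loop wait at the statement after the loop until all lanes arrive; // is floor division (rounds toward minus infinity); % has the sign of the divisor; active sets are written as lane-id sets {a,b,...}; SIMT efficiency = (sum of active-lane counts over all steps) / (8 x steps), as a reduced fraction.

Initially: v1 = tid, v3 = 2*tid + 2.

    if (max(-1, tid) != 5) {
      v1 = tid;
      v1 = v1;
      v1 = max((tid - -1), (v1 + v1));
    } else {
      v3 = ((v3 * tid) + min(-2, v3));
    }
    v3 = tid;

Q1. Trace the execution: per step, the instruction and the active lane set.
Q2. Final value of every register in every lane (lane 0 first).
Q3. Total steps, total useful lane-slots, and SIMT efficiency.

step 0: eval (max(-1, tid) != 5)     {0,1,2,3,4,5,6,7}
step 1: v1 <- tid                    {0,1,2,3,4,6,7}
step 2: v1 <- v1                     {0,1,2,3,4,6,7}
step 3: v1 <- max((tid - -1), (v1 + v1)) {0,1,2,3,4,6,7}
step 4: v3 <- ((v3 * tid) + min(-2, v3)) {5}
step 5: v3 <- tid                    {0,1,2,3,4,5,6,7}

Answer: 6 steps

v1: 1,2,4,6,8,5,12,14
v3: 0,1,2,3,4,5,6,7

steps = 6; useful = 38; efficiency = 38/48 = 19/24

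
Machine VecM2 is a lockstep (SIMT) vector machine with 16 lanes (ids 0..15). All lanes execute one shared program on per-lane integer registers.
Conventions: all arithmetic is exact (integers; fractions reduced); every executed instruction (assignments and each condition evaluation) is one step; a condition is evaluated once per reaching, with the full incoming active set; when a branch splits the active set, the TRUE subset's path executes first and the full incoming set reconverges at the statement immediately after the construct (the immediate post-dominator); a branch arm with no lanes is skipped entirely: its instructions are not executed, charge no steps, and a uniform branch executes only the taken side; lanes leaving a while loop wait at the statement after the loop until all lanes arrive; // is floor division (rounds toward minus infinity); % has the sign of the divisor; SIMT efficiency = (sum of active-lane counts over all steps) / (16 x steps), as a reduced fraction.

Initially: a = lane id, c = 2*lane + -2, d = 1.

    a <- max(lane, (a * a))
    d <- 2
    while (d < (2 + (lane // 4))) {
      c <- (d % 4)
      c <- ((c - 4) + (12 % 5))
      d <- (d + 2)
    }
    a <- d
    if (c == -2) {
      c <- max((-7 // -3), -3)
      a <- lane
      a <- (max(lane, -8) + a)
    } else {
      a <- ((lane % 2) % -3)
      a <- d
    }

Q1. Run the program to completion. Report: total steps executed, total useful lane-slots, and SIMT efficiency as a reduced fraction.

Answer: 18 steps, 181 useful, 181/288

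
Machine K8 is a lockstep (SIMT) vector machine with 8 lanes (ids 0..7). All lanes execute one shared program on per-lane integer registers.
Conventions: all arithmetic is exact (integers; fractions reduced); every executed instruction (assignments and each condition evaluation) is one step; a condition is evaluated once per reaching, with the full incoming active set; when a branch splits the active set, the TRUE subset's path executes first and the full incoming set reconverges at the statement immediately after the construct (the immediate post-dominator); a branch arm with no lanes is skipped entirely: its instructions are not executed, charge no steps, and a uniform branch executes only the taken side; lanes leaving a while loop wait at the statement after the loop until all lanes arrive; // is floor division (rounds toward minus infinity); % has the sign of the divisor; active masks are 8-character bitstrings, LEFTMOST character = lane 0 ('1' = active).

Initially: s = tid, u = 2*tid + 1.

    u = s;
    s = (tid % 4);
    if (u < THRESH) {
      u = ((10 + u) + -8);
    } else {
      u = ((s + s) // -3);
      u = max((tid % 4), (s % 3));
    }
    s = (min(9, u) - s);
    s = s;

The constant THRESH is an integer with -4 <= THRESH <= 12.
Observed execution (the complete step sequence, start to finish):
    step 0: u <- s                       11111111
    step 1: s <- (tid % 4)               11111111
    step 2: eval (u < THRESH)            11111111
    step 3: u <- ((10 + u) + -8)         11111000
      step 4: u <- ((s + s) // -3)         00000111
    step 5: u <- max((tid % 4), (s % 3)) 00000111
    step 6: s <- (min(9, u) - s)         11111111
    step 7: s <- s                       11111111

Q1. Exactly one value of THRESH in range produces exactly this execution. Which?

Answer: THRESH = 5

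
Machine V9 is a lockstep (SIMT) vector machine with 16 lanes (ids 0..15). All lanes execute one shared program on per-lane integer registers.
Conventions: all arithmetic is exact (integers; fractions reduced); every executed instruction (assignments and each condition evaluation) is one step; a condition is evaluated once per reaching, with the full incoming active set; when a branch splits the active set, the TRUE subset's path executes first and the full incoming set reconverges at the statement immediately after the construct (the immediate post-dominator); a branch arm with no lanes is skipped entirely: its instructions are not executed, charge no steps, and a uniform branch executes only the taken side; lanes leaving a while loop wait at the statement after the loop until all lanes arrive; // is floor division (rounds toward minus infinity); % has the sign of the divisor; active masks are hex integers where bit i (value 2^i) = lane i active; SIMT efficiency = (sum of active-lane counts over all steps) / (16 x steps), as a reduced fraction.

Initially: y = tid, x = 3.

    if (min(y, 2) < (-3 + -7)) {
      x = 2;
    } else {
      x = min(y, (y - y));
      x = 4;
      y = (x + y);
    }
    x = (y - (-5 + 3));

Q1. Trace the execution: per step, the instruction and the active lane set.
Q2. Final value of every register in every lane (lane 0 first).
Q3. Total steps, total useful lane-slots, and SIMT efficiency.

step 0: eval (min(y, 2) < (-3 + -7)) 0xffff
step 1: x <- min(y, (y - y))         0xffff
step 2: x <- 4                       0xffff
step 3: y <- (x + y)                 0xffff
step 4: x <- (y - (-5 + 3))          0xffff

Answer: 5 steps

y: 4,5,6,7,8,9,10,11,12,13,14,15,16,17,18,19
x: 6,7,8,9,10,11,12,13,14,15,16,17,18,19,20,21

steps = 5; useful = 80; efficiency = 80/80 = 1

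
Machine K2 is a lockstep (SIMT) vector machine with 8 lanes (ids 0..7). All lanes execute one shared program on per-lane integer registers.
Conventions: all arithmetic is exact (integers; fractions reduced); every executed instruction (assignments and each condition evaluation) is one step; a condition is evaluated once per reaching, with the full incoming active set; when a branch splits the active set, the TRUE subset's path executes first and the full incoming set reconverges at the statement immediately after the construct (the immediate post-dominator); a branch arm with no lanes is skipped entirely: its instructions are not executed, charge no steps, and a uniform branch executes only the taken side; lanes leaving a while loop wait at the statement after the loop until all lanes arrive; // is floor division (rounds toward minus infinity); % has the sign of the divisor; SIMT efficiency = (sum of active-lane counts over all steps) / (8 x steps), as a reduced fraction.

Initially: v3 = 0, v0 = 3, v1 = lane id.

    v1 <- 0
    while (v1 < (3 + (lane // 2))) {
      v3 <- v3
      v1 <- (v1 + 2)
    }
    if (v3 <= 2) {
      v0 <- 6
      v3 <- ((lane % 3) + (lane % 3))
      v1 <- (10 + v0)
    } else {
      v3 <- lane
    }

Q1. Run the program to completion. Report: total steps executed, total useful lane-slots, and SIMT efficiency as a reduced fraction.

Answer: 15 steps, 108 useful, 9/10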